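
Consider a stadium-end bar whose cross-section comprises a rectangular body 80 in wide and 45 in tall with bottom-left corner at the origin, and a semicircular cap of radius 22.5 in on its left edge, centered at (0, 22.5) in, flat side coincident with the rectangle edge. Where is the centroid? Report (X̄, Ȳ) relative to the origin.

Part | A | x̄ᵢ | ȳᵢ | A·x̄ᵢ | A·ȳᵢ
rectangular body | 3600.00 | 40.00 | 22.50 | 144000.00 | 81000.00
semicircular end | 795.22 | -9.55 | 22.50 | -7593.75 | 17892.35
Σ | 4395.22 |  |  | 136406.25 | 98892.35
X̄ = 136406.25 / 4395.22 = 31.04 in
Ȳ = 98892.35 / 4395.22 = 22.50 in

X̄ = 31.04 in, Ȳ = 22.50 in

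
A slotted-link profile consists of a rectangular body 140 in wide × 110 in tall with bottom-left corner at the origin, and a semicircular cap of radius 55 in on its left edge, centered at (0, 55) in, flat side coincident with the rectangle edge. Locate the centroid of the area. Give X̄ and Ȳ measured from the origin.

X̄ = 47.99 in, Ȳ = 55.00 in

Part | A | x̄ᵢ | ȳᵢ | A·x̄ᵢ | A·ȳᵢ
rectangular body | 15400.00 | 70.00 | 55.00 | 1078000.00 | 847000.00
semicircular end | 4751.66 | -23.34 | 55.00 | -110916.67 | 261341.24
Σ | 20151.66 |  |  | 967083.33 | 1108341.24
X̄ = 967083.33 / 20151.66 = 47.99 in
Ȳ = 1108341.24 / 20151.66 = 55.00 in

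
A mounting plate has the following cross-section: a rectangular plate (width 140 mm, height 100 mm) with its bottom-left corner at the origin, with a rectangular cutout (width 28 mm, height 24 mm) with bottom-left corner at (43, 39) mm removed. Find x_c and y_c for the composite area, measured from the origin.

x_c = 70.66 mm, y_c = 49.95 mm

Part | A | x̄ᵢ | ȳᵢ | A·x̄ᵢ | A·ȳᵢ
plate | 14000.00 | 70.00 | 50.00 | 980000.00 | 700000.00
hole | -672.00 | 57.00 | 51.00 | -38304.00 | -34272.00
Σ | 13328.00 |  |  | 941696.00 | 665728.00
x_c = 941696.00 / 13328.00 = 70.66 mm
y_c = 665728.00 / 13328.00 = 49.95 mm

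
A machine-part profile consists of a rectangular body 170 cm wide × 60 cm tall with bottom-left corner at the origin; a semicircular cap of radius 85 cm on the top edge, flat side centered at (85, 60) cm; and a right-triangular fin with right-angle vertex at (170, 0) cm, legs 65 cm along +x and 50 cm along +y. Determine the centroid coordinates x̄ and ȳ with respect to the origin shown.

x̄ = 92.48 cm, ȳ = 61.42 cm

Part | A | x̄ᵢ | ȳᵢ | A·x̄ᵢ | A·ȳᵢ
rectangular body | 10200.00 | 85.00 | 30.00 | 867000.00 | 306000.00
semicircular top | 11349.00 | 85.00 | 96.08 | 964665.29 | 1090356.87
triangular fin | 1625.00 | 191.67 | 16.67 | 311458.33 | 27083.33
Σ | 23174.00 |  |  | 2143123.63 | 1423440.21
x̄ = 2143123.63 / 23174.00 = 92.48 cm
ȳ = 1423440.21 / 23174.00 = 61.42 cm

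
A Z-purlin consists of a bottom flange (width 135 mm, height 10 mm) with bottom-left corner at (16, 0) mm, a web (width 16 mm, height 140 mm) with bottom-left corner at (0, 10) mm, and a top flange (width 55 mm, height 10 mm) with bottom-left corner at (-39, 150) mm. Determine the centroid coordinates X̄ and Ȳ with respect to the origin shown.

Part | A | x̄ᵢ | ȳᵢ | A·x̄ᵢ | A·ȳᵢ
bottom flange | 1350.00 | 83.50 | 5.00 | 112725.00 | 6750.00
web | 2240.00 | 8.00 | 80.00 | 17920.00 | 179200.00
top flange | 550.00 | -11.50 | 155.00 | -6325.00 | 85250.00
Σ | 4140.00 |  |  | 124320.00 | 271200.00
X̄ = 124320.00 / 4140.00 = 30.03 mm
Ȳ = 271200.00 / 4140.00 = 65.51 mm

X̄ = 30.03 mm, Ȳ = 65.51 mm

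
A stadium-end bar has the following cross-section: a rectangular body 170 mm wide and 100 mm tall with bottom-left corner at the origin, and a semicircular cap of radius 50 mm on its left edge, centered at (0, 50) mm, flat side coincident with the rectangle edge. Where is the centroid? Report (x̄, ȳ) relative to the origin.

Part | A | x̄ᵢ | ȳᵢ | A·x̄ᵢ | A·ȳᵢ
rectangular body | 17000.00 | 85.00 | 50.00 | 1445000.00 | 850000.00
semicircular end | 3926.99 | -21.22 | 50.00 | -83333.33 | 196349.54
Σ | 20926.99 |  |  | 1361666.67 | 1046349.54
x̄ = 1361666.67 / 20926.99 = 65.07 mm
ȳ = 1046349.54 / 20926.99 = 50.00 mm

x̄ = 65.07 mm, ȳ = 50.00 mm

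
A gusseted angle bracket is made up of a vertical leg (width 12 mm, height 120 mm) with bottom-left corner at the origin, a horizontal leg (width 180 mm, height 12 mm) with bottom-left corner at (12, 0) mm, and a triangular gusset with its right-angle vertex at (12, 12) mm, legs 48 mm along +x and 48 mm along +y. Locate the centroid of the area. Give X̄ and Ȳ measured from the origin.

vertical leg: A = 12 × 120 = 1440.00, centroid at (6.00, 60.00).
horizontal leg: A = 180 × 12 = 2160.00, centroid at (102.00, 6.00).
gusset: A = ½·48·48 = 1152.00, centroid at (28.00, 28.00).
ΣA = 4752.00 mm²
ΣAX̄ = (1440.00)(6.00) + (2160.00)(102.00) + (1152.00)(28.00) = 261216.00 mm³
ΣAȲ = (1440.00)(60.00) + (2160.00)(6.00) + (1152.00)(28.00) = 131616.00 mm³
X̄ = 261216.00 / 4752.00 = 54.97 mm
Ȳ = 131616.00 / 4752.00 = 27.70 mm

X̄ = 54.97 mm, Ȳ = 27.70 mm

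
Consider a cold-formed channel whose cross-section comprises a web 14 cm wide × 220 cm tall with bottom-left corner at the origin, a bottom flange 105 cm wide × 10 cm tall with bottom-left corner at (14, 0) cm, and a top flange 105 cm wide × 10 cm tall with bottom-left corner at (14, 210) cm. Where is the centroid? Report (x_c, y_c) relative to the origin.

x_c = 31.12 cm, y_c = 110.00 cm

Part | A | x̄ᵢ | ȳᵢ | A·x̄ᵢ | A·ȳᵢ
web | 3080.00 | 7.00 | 110.00 | 21560.00 | 338800.00
bottom flange | 1050.00 | 66.50 | 5.00 | 69825.00 | 5250.00
top flange | 1050.00 | 66.50 | 215.00 | 69825.00 | 225750.00
Σ | 5180.00 |  |  | 161210.00 | 569800.00
x_c = 161210.00 / 5180.00 = 31.12 cm
y_c = 569800.00 / 5180.00 = 110.00 cm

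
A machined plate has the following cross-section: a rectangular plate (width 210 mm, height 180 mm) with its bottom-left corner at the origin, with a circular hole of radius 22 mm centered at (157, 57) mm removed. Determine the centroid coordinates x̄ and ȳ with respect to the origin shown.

x̄ = 102.82 mm, ȳ = 91.38 mm

Part | A | x̄ᵢ | ȳᵢ | A·x̄ᵢ | A·ȳᵢ
plate | 37800.00 | 105.00 | 90.00 | 3969000.00 | 3402000.00
hole | -1520.53 | 157.00 | 57.00 | -238723.34 | -86670.26
Σ | 36279.47 |  |  | 3730276.66 | 3315329.74
x̄ = 3730276.66 / 36279.47 = 102.82 mm
ȳ = 3315329.74 / 36279.47 = 91.38 mm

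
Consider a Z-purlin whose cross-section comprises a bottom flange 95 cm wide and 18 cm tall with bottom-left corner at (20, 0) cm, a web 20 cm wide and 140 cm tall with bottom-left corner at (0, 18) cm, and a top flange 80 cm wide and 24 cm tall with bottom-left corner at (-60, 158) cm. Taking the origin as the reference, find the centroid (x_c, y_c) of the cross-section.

x_c = 16.33 cm, y_c = 91.48 cm

Part | A | x̄ᵢ | ȳᵢ | A·x̄ᵢ | A·ȳᵢ
bottom flange | 1710.00 | 67.50 | 9.00 | 115425.00 | 15390.00
web | 2800.00 | 10.00 | 88.00 | 28000.00 | 246400.00
top flange | 1920.00 | -20.00 | 170.00 | -38400.00 | 326400.00
Σ | 6430.00 |  |  | 105025.00 | 588190.00
x_c = 105025.00 / 6430.00 = 16.33 cm
y_c = 588190.00 / 6430.00 = 91.48 cm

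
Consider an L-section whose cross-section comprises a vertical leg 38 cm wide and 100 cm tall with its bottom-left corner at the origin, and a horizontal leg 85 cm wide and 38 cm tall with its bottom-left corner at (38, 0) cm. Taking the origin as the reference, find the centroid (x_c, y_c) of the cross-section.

x_c = 47.26 cm, y_c = 35.76 cm

vertical leg: A = 38 × 100 = 3800.00, centroid at (19.00, 50.00).
horizontal leg: A = 85 × 38 = 3230.00, centroid at (80.50, 19.00).
ΣA = 7030.00 cm²
ΣAx_c = (3800.00)(19.00) + (3230.00)(80.50) = 332215.00 cm³
ΣAy_c = (3800.00)(50.00) + (3230.00)(19.00) = 251370.00 cm³
x_c = 332215.00 / 7030.00 = 47.26 cm
y_c = 251370.00 / 7030.00 = 35.76 cm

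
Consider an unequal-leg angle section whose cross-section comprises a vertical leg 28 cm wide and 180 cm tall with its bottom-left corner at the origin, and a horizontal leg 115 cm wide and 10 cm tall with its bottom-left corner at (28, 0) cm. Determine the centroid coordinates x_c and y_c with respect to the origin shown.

Part | A | x̄ᵢ | ȳᵢ | A·x̄ᵢ | A·ȳᵢ
vertical leg | 5040.00 | 14.00 | 90.00 | 70560.00 | 453600.00
horizontal leg | 1150.00 | 85.50 | 5.00 | 98325.00 | 5750.00
Σ | 6190.00 |  |  | 168885.00 | 459350.00
x_c = 168885.00 / 6190.00 = 27.28 cm
y_c = 459350.00 / 6190.00 = 74.21 cm

x_c = 27.28 cm, y_c = 74.21 cm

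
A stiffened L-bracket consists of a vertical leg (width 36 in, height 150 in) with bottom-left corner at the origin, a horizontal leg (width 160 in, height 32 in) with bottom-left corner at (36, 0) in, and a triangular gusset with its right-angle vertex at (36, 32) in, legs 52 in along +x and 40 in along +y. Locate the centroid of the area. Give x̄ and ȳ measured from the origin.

Part | A | x̄ᵢ | ȳᵢ | A·x̄ᵢ | A·ȳᵢ
vertical leg | 5400.00 | 18.00 | 75.00 | 97200.00 | 405000.00
horizontal leg | 5120.00 | 116.00 | 16.00 | 593920.00 | 81920.00
gusset | 1040.00 | 53.33 | 45.33 | 55466.67 | 47146.67
Σ | 11560.00 |  |  | 746586.67 | 534066.67
x̄ = 746586.67 / 11560.00 = 64.58 in
ȳ = 534066.67 / 11560.00 = 46.20 in

x̄ = 64.58 in, ȳ = 46.20 in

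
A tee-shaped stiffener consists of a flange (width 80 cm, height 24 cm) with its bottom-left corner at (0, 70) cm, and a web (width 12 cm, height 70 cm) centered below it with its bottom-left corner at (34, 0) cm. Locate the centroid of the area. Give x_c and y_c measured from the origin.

web: A = 12 × 70 = 840.00, centroid at (40.00, 35.00).
flange: A = 80 × 24 = 1920.00, centroid at (40.00, 82.00).
ΣA = 2760.00 cm²
ΣAx_c = (840.00)(40.00) + (1920.00)(40.00) = 110400.00 cm³
ΣAy_c = (840.00)(35.00) + (1920.00)(82.00) = 186840.00 cm³
x_c = 110400.00 / 2760.00 = 40.00 cm
y_c = 186840.00 / 2760.00 = 67.70 cm

x_c = 40.00 cm, y_c = 67.70 cm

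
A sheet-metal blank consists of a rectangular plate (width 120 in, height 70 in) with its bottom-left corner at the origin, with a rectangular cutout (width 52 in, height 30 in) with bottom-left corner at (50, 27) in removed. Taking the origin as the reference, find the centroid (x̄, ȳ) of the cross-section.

Part | A | x̄ᵢ | ȳᵢ | A·x̄ᵢ | A·ȳᵢ
plate | 8400.00 | 60.00 | 35.00 | 504000.00 | 294000.00
hole | -1560.00 | 76.00 | 42.00 | -118560.00 | -65520.00
Σ | 6840.00 |  |  | 385440.00 | 228480.00
x̄ = 385440.00 / 6840.00 = 56.35 in
ȳ = 228480.00 / 6840.00 = 33.40 in

x̄ = 56.35 in, ȳ = 33.40 in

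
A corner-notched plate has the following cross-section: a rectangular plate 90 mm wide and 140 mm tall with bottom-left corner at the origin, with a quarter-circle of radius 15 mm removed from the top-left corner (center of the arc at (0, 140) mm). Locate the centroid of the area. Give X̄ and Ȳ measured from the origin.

plate: A = 90 × 140 = 12600.00, centroid at (45.00, 70.00).
removed quarter-circle: A = −¼π·15² = -176.71, centroid at (6.37, 133.63).
ΣA = 12423.29 mm², ΣAX̄ = 565875.00 mm³, ΣAȲ = 858384.96 mm³.
X̄ = 565875.00/12423.29 = 45.55 mm; Ȳ = 858384.96/12423.29 = 69.09 mm.

X̄ = 45.55 mm, Ȳ = 69.09 mm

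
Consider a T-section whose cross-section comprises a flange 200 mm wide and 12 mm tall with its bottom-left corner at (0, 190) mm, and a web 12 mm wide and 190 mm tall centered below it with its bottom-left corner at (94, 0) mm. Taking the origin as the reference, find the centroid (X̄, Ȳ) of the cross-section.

X̄ = 100.00 mm, Ȳ = 146.79 mm

Part | A | x̄ᵢ | ȳᵢ | A·x̄ᵢ | A·ȳᵢ
web | 2280.00 | 100.00 | 95.00 | 228000.00 | 216600.00
flange | 2400.00 | 100.00 | 196.00 | 240000.00 | 470400.00
Σ | 4680.00 |  |  | 468000.00 | 687000.00
X̄ = 468000.00 / 4680.00 = 100.00 mm
Ȳ = 687000.00 / 4680.00 = 146.79 mm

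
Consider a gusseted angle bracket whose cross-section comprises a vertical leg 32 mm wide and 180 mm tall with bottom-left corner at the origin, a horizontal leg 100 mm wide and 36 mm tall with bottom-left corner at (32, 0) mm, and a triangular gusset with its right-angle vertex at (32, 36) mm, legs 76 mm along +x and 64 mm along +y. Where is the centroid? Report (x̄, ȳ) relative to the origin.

x̄ = 44.67 mm, ȳ = 61.28 mm

vertical leg: A = 32 × 180 = 5760.00, centroid at (16.00, 90.00).
horizontal leg: A = 100 × 36 = 3600.00, centroid at (82.00, 18.00).
gusset: A = ½·76·64 = 2432.00, centroid at (57.33, 57.33).
ΣA = 11792.00 mm²
ΣAx̄ = (5760.00)(16.00) + (3600.00)(82.00) + (2432.00)(57.33) = 526794.67 mm³
ΣAȳ = (5760.00)(90.00) + (3600.00)(18.00) + (2432.00)(57.33) = 722634.67 mm³
x̄ = 526794.67 / 11792.00 = 44.67 mm
ȳ = 722634.67 / 11792.00 = 61.28 mm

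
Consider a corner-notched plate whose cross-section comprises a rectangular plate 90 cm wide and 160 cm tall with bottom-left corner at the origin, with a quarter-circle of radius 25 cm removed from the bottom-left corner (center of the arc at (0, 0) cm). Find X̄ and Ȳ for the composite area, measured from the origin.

X̄ = 46.21 cm, Ȳ = 82.45 cm

Part | A | x̄ᵢ | ȳᵢ | A·x̄ᵢ | A·ȳᵢ
plate | 14400.00 | 45.00 | 80.00 | 648000.00 | 1152000.00
removed quarter-circle | -490.87 | 10.61 | 10.61 | -5208.33 | -5208.33
Σ | 13909.13 |  |  | 642791.67 | 1146791.67
X̄ = 642791.67 / 13909.13 = 46.21 cm
Ȳ = 1146791.67 / 13909.13 = 82.45 cm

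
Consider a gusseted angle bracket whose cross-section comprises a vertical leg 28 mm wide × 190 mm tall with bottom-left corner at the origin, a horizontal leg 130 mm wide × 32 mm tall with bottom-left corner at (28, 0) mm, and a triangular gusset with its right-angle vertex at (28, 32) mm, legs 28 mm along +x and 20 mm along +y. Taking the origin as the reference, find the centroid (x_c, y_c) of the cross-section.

vertical leg: A = 28 × 190 = 5320.00, centroid at (14.00, 95.00).
horizontal leg: A = 130 × 32 = 4160.00, centroid at (93.00, 16.00).
gusset: A = ½·28·20 = 280.00, centroid at (37.33, 38.67).
ΣA = 9760.00 mm²
ΣAx_c = (5320.00)(14.00) + (4160.00)(93.00) + (280.00)(37.33) = 471813.33 mm³
ΣAy_c = (5320.00)(95.00) + (4160.00)(16.00) + (280.00)(38.67) = 582786.67 mm³
x_c = 471813.33 / 9760.00 = 48.34 mm
y_c = 582786.67 / 9760.00 = 59.71 mm

x_c = 48.34 mm, y_c = 59.71 mm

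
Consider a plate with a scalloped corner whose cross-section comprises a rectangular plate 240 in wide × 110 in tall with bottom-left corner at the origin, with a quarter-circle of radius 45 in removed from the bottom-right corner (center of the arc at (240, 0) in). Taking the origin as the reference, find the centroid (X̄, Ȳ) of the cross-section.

X̄ = 113.53 in, Ȳ = 57.30 in

plate: A = 240 × 110 = 26400.00, centroid at (120.00, 55.00).
removed quarter-circle: A = −¼π·45² = -1590.43, centroid at (220.90, 19.10).
ΣA = 24809.57 in², ΣAX̄ = 2816671.49 in³, ΣAȲ = 1421625.00 in³.
X̄ = 2816671.49/24809.57 = 113.53 in; Ȳ = 1421625.00/24809.57 = 57.30 in.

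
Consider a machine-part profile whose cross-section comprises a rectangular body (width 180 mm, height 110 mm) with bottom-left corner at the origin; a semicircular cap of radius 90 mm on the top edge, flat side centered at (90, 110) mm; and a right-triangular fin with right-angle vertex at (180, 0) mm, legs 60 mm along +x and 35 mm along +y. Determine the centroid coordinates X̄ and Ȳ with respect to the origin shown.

rectangular body: A = 180 × 110 = 19800.00, centroid at (90.00, 55.00).
semicircular top: A = ½π·90² = 12723.45, centroid at (90.00, 148.20).
triangular fin: A = ½·60·35 = 1050.00, centroid at (200.00, 11.67).
ΣA = 33573.45 mm²
ΣAX̄ = (19800.00)(90.00) + (12723.45)(90.00) + (1050.00)(200.00) = 3137110.52 mm³
ΣAȲ = (19800.00)(55.00) + (12723.45)(148.20) + (1050.00)(11.67) = 2986829.53 mm³
X̄ = 3137110.52 / 33573.45 = 93.44 mm
Ȳ = 2986829.53 / 33573.45 = 88.96 mm

X̄ = 93.44 mm, Ȳ = 88.96 mm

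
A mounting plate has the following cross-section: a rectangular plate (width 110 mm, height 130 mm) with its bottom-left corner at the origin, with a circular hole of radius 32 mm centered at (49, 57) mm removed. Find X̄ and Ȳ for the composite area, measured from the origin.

plate: A = 110 × 130 = 14300.00, centroid at (55.00, 65.00).
hole: A = −π·32² = -3216.99, centroid at (49.00, 57.00).
ΣA = 11083.01 mm², ΣAX̄ = 628867.45 mm³, ΣAȲ = 746131.52 mm³.
X̄ = 628867.45/11083.01 = 56.74 mm; Ȳ = 746131.52/11083.01 = 67.32 mm.

X̄ = 56.74 mm, Ȳ = 67.32 mm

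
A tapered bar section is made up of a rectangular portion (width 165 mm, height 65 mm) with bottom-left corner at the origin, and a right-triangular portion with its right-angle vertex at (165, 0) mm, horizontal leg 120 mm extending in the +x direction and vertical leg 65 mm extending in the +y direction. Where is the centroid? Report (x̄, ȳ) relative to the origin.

rectangular portion: A = 165 × 65 = 10725.00, centroid at (82.50, 32.50).
triangular portion: A = ½·120·65 = 3900.00, centroid at (205.00, 21.67).
ΣA = 14625.00 mm², ΣAx̄ = 1684312.50 mm³, ΣAȳ = 433062.50 mm³.
x̄ = 1684312.50/14625.00 = 115.17 mm; ȳ = 433062.50/14625.00 = 29.61 mm.

x̄ = 115.17 mm, ȳ = 29.61 mm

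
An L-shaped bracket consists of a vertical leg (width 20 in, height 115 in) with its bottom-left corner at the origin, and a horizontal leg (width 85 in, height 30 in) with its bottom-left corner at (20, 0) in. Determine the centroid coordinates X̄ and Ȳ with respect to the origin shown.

X̄ = 37.60 in, Ȳ = 35.15 in

vertical leg: A = 20 × 115 = 2300.00, centroid at (10.00, 57.50).
horizontal leg: A = 85 × 30 = 2550.00, centroid at (62.50, 15.00).
ΣA = 4850.00 in²
ΣAX̄ = (2300.00)(10.00) + (2550.00)(62.50) = 182375.00 in³
ΣAȲ = (2300.00)(57.50) + (2550.00)(15.00) = 170500.00 in³
X̄ = 182375.00 / 4850.00 = 37.60 in
Ȳ = 170500.00 / 4850.00 = 35.15 in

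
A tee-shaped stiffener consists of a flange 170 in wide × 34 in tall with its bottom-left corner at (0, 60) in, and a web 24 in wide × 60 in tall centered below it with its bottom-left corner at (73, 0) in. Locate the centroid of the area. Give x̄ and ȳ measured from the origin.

web: A = 24 × 60 = 1440.00, centroid at (85.00, 30.00).
flange: A = 170 × 34 = 5780.00, centroid at (85.00, 77.00).
ΣA = 7220.00 in², ΣAx̄ = 613700.00 in³, ΣAȳ = 488260.00 in³.
x̄ = 613700.00/7220.00 = 85.00 in; ȳ = 488260.00/7220.00 = 67.63 in.

x̄ = 85.00 in, ȳ = 67.63 in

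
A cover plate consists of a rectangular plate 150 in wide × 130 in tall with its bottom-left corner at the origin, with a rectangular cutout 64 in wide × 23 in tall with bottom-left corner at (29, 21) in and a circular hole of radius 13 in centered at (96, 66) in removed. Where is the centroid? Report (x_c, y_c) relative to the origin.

plate: A = 150 × 130 = 19500.00, centroid at (75.00, 65.00).
hole 1: A = −(64 × 23) = -1472.00, centroid at (61.00, 32.50).
hole 2: A = −π·13² = -530.93, centroid at (96.00, 66.00).
ΣA = 17497.07 in², ΣAx_c = 1321738.80 in³, ΣAy_c = 1184618.68 in³.
x_c = 1321738.80/17497.07 = 75.54 in; y_c = 1184618.68/17497.07 = 67.70 in.

x_c = 75.54 in, y_c = 67.70 in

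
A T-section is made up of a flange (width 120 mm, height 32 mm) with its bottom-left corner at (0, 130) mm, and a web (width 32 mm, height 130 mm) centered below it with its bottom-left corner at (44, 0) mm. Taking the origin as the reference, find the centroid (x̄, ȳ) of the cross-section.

x̄ = 60.00 mm, ȳ = 103.88 mm

web: A = 32 × 130 = 4160.00, centroid at (60.00, 65.00).
flange: A = 120 × 32 = 3840.00, centroid at (60.00, 146.00).
ΣA = 8000.00 mm²
ΣAx̄ = (4160.00)(60.00) + (3840.00)(60.00) = 480000.00 mm³
ΣAȳ = (4160.00)(65.00) + (3840.00)(146.00) = 831040.00 mm³
x̄ = 480000.00 / 8000.00 = 60.00 mm
ȳ = 831040.00 / 8000.00 = 103.88 mm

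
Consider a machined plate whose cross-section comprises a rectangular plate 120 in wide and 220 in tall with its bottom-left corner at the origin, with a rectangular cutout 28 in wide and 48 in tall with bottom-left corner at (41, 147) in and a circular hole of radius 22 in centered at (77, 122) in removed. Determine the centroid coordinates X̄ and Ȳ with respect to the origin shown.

Part | A | x̄ᵢ | ȳᵢ | A·x̄ᵢ | A·ȳᵢ
plate | 26400.00 | 60.00 | 110.00 | 1584000.00 | 2904000.00
hole 1 | -1344.00 | 55.00 | 171.00 | -73920.00 | -229824.00
hole 2 | -1520.53 | 77.00 | 122.00 | -117080.88 | -185504.76
Σ | 23535.47 |  |  | 1392999.12 | 2488671.24
X̄ = 1392999.12 / 23535.47 = 59.19 in
Ȳ = 2488671.24 / 23535.47 = 105.74 in

X̄ = 59.19 in, Ȳ = 105.74 in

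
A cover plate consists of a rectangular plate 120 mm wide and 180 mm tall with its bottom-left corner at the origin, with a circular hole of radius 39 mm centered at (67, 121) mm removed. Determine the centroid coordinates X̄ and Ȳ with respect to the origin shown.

X̄ = 58.01 mm, Ȳ = 81.19 mm

plate: A = 120 × 180 = 21600.00, centroid at (60.00, 90.00).
hole: A = −π·39² = -4778.36, centroid at (67.00, 121.00).
ΣA = 16821.64 mm², ΣAX̄ = 975849.72 mm³, ΣAȲ = 1365818.15 mm³.
X̄ = 975849.72/16821.64 = 58.01 mm; Ȳ = 1365818.15/16821.64 = 81.19 mm.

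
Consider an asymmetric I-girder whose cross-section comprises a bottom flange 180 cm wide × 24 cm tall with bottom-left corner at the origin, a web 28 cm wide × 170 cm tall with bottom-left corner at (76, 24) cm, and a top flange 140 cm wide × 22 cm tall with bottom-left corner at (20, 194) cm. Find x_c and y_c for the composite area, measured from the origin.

Part | A | x̄ᵢ | ȳᵢ | A·x̄ᵢ | A·ȳᵢ
bottom flange | 4320.00 | 90.00 | 12.00 | 388800.00 | 51840.00
web | 4760.00 | 90.00 | 109.00 | 428400.00 | 518840.00
top flange | 3080.00 | 90.00 | 205.00 | 277200.00 | 631400.00
Σ | 12160.00 |  |  | 1094400.00 | 1202080.00
x_c = 1094400.00 / 12160.00 = 90.00 cm
y_c = 1202080.00 / 12160.00 = 98.86 cm

x_c = 90.00 cm, y_c = 98.86 cm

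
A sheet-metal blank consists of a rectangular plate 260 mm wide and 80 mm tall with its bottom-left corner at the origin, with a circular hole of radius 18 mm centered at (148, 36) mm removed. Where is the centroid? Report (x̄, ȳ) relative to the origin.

plate: A = 260 × 80 = 20800.00, centroid at (130.00, 40.00).
hole: A = −π·18² = -1017.88, centroid at (148.00, 36.00).
ΣA = 19782.12 mm², ΣAx̄ = 2553354.35 mm³, ΣAȳ = 795356.46 mm³.
x̄ = 2553354.35/19782.12 = 129.07 mm; ȳ = 795356.46/19782.12 = 40.21 mm.

x̄ = 129.07 mm, ȳ = 40.21 mm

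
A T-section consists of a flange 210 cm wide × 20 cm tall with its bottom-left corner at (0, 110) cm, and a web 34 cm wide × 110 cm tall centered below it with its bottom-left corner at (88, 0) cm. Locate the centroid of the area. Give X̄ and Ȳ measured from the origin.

X̄ = 105.00 cm, Ȳ = 89.38 cm

Part | A | x̄ᵢ | ȳᵢ | A·x̄ᵢ | A·ȳᵢ
web | 3740.00 | 105.00 | 55.00 | 392700.00 | 205700.00
flange | 4200.00 | 105.00 | 120.00 | 441000.00 | 504000.00
Σ | 7940.00 |  |  | 833700.00 | 709700.00
X̄ = 833700.00 / 7940.00 = 105.00 cm
Ȳ = 709700.00 / 7940.00 = 89.38 cm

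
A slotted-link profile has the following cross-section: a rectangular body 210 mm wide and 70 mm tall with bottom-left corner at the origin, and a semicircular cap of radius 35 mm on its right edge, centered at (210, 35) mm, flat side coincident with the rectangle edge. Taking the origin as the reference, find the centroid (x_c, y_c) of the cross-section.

x_c = 118.87 mm, y_c = 35.00 mm

rectangular body: A = 210 × 70 = 14700.00, centroid at (105.00, 35.00).
semicircular end: A = ½π·35² = 1924.23, centroid at (224.85, 35.00).
ΣA = 16624.23 mm², ΣAx_c = 1976170.69 mm³, ΣAy_c = 581847.89 mm³.
x_c = 1976170.69/16624.23 = 118.87 mm; y_c = 581847.89/16624.23 = 35.00 mm.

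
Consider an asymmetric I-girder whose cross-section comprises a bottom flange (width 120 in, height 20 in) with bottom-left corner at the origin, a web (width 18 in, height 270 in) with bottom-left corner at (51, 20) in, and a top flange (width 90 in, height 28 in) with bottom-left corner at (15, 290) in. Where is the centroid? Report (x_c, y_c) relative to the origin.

x_c = 60.00 in, y_c = 157.81 in

Part | A | x̄ᵢ | ȳᵢ | A·x̄ᵢ | A·ȳᵢ
bottom flange | 2400.00 | 60.00 | 10.00 | 144000.00 | 24000.00
web | 4860.00 | 60.00 | 155.00 | 291600.00 | 753300.00
top flange | 2520.00 | 60.00 | 304.00 | 151200.00 | 766080.00
Σ | 9780.00 |  |  | 586800.00 | 1543380.00
x_c = 586800.00 / 9780.00 = 60.00 in
y_c = 1543380.00 / 9780.00 = 157.81 in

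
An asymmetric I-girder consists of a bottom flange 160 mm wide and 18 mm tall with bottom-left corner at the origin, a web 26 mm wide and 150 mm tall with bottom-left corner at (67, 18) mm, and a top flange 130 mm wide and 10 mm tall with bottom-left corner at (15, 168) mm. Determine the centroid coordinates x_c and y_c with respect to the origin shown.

x_c = 80.00 mm, y_c = 75.93 mm

bottom flange: A = 160 × 18 = 2880.00, centroid at (80.00, 9.00).
web: A = 26 × 150 = 3900.00, centroid at (80.00, 93.00).
top flange: A = 130 × 10 = 1300.00, centroid at (80.00, 173.00).
ΣA = 8080.00 mm²
ΣAx_c = (2880.00)(80.00) + (3900.00)(80.00) + (1300.00)(80.00) = 646400.00 mm³
ΣAy_c = (2880.00)(9.00) + (3900.00)(93.00) + (1300.00)(173.00) = 613520.00 mm³
x_c = 646400.00 / 8080.00 = 80.00 mm
y_c = 613520.00 / 8080.00 = 75.93 mm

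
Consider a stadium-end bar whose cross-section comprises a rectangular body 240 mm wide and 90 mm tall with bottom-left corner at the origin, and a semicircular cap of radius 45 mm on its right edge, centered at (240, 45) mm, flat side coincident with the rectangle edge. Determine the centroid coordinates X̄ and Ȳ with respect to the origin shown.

rectangular body: A = 240 × 90 = 21600.00, centroid at (120.00, 45.00).
semicircular end: A = ½π·45² = 3180.86, centroid at (259.10, 45.00).
ΣA = 24780.86 mm², ΣAX̄ = 3416157.01 mm³, ΣAȲ = 1115138.82 mm³.
X̄ = 3416157.01/24780.86 = 137.85 mm; Ȳ = 1115138.82/24780.86 = 45.00 mm.

X̄ = 137.85 mm, Ȳ = 45.00 mm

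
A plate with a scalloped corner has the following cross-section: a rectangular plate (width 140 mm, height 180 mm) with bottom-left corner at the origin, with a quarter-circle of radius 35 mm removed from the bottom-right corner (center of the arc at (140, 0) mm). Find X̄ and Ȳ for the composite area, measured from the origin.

Part | A | x̄ᵢ | ȳᵢ | A·x̄ᵢ | A·ȳᵢ
plate | 25200.00 | 70.00 | 90.00 | 1764000.00 | 2268000.00
removed quarter-circle | -962.11 | 125.15 | 14.85 | -120404.12 | -14291.67
Σ | 24237.89 |  |  | 1643595.88 | 2253708.33
X̄ = 1643595.88 / 24237.89 = 67.81 mm
Ȳ = 2253708.33 / 24237.89 = 92.98 mm

X̄ = 67.81 mm, Ȳ = 92.98 mm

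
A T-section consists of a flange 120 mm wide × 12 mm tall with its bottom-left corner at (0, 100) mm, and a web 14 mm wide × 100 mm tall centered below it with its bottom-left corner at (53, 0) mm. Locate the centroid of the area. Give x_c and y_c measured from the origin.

x_c = 60.00 mm, y_c = 78.39 mm

Part | A | x̄ᵢ | ȳᵢ | A·x̄ᵢ | A·ȳᵢ
web | 1400.00 | 60.00 | 50.00 | 84000.00 | 70000.00
flange | 1440.00 | 60.00 | 106.00 | 86400.00 | 152640.00
Σ | 2840.00 |  |  | 170400.00 | 222640.00
x_c = 170400.00 / 2840.00 = 60.00 mm
y_c = 222640.00 / 2840.00 = 78.39 mm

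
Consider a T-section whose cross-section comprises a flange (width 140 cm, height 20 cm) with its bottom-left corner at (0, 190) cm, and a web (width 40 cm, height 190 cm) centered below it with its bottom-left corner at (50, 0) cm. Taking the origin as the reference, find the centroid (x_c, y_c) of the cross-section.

Part | A | x̄ᵢ | ȳᵢ | A·x̄ᵢ | A·ȳᵢ
web | 7600.00 | 70.00 | 95.00 | 532000.00 | 722000.00
flange | 2800.00 | 70.00 | 200.00 | 196000.00 | 560000.00
Σ | 10400.00 |  |  | 728000.00 | 1282000.00
x_c = 728000.00 / 10400.00 = 70.00 cm
y_c = 1282000.00 / 10400.00 = 123.27 cm

x_c = 70.00 cm, y_c = 123.27 cm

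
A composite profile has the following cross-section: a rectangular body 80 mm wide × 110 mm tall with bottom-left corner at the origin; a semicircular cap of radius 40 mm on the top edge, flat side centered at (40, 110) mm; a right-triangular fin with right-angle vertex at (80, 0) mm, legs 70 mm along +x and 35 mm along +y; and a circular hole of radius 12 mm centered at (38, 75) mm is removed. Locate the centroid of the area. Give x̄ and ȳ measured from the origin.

rectangular body: A = 80 × 110 = 8800.00, centroid at (40.00, 55.00).
semicircular top: A = ½π·40² = 2513.27, centroid at (40.00, 126.98).
triangular fin: A = ½·70·35 = 1225.00, centroid at (103.33, 11.67).
hole: A = −π·12² = -452.39, centroid at (38.00, 75.00).
ΣA = 12085.88 mm², ΣAx̄ = 561923.50 mm³, ΣAȳ = 783489.29 mm³.
x̄ = 561923.50/12085.88 = 46.49 mm; ȳ = 783489.29/12085.88 = 64.83 mm.

x̄ = 46.49 mm, ȳ = 64.83 mm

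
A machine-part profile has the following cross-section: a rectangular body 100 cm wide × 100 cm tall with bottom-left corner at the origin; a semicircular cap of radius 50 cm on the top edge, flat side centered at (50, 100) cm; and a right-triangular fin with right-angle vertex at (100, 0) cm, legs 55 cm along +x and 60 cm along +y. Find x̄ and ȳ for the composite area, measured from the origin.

Part | A | x̄ᵢ | ȳᵢ | A·x̄ᵢ | A·ȳᵢ
rectangular body | 10000.00 | 50.00 | 50.00 | 500000.00 | 500000.00
semicircular top | 3926.99 | 50.00 | 121.22 | 196349.54 | 476032.42
triangular fin | 1650.00 | 118.33 | 20.00 | 195250.00 | 33000.00
Σ | 15576.99 |  |  | 891599.54 | 1009032.42
x̄ = 891599.54 / 15576.99 = 57.24 cm
ȳ = 1009032.42 / 15576.99 = 64.78 cm

x̄ = 57.24 cm, ȳ = 64.78 cm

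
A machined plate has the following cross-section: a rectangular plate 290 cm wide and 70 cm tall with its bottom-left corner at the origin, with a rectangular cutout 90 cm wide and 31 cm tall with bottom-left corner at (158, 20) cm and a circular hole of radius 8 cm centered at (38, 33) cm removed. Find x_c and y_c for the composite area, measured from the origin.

plate: A = 290 × 70 = 20300.00, centroid at (145.00, 35.00).
hole 1: A = −(90 × 31) = -2790.00, centroid at (203.00, 35.50).
hole 2: A = −π·8² = -201.06, centroid at (38.00, 33.00).
ΣA = 17308.94 cm²
ΣAx_c = (20300.00)(145.00) + (-2790.00)(203.00) + (-201.06)(38.00) = 2369489.65 cm³
ΣAy_c = (20300.00)(35.00) + (-2790.00)(35.50) + (-201.06)(33.00) = 604819.96 cm³
x_c = 2369489.65 / 17308.94 = 136.89 cm
y_c = 604819.96 / 17308.94 = 34.94 cm

x_c = 136.89 cm, y_c = 34.94 cm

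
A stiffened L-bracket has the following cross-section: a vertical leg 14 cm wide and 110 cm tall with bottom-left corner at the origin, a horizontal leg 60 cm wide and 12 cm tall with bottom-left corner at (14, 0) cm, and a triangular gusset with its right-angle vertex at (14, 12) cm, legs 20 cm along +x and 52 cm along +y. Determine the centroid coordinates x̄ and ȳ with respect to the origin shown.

vertical leg: A = 14 × 110 = 1540.00, centroid at (7.00, 55.00).
horizontal leg: A = 60 × 12 = 720.00, centroid at (44.00, 6.00).
gusset: A = ½·20·52 = 520.00, centroid at (20.67, 29.33).
ΣA = 2780.00 cm², ΣAx̄ = 53206.67 cm³, ΣAȳ = 104273.33 cm³.
x̄ = 53206.67/2780.00 = 19.14 cm; ȳ = 104273.33/2780.00 = 37.51 cm.

x̄ = 19.14 cm, ȳ = 37.51 cm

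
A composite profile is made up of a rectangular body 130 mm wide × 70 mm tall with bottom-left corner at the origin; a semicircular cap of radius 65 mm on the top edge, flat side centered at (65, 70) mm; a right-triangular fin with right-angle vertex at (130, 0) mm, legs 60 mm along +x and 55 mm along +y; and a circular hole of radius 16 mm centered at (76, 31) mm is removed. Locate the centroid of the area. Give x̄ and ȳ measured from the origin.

rectangular body: A = 130 × 70 = 9100.00, centroid at (65.00, 35.00).
semicircular top: A = ½π·65² = 6636.61, centroid at (65.00, 97.59).
triangular fin: A = ½·60·55 = 1650.00, centroid at (150.00, 18.33).
hole: A = −π·16² = -804.25, centroid at (76.00, 31.00).
ΣA = 16582.37 mm², ΣAx̄ = 1209257.11 mm³, ΣAȳ = 971464.67 mm³.
x̄ = 1209257.11/16582.37 = 72.92 mm; ȳ = 971464.67/16582.37 = 58.58 mm.

x̄ = 72.92 mm, ȳ = 58.58 mm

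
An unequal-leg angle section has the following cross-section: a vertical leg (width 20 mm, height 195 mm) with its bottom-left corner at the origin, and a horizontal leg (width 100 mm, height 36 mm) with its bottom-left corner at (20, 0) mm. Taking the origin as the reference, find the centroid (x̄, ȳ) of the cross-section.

vertical leg: A = 20 × 195 = 3900.00, centroid at (10.00, 97.50).
horizontal leg: A = 100 × 36 = 3600.00, centroid at (70.00, 18.00).
ΣA = 7500.00 mm², ΣAx̄ = 291000.00 mm³, ΣAȳ = 445050.00 mm³.
x̄ = 291000.00/7500.00 = 38.80 mm; ȳ = 445050.00/7500.00 = 59.34 mm.

x̄ = 38.80 mm, ȳ = 59.34 mm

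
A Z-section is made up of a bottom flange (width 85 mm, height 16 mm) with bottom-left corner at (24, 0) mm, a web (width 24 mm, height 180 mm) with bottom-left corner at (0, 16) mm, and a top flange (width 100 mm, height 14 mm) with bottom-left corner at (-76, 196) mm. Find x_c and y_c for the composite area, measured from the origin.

Part | A | x̄ᵢ | ȳᵢ | A·x̄ᵢ | A·ȳᵢ
bottom flange | 1360.00 | 66.50 | 8.00 | 90440.00 | 10880.00
web | 4320.00 | 12.00 | 106.00 | 51840.00 | 457920.00
top flange | 1400.00 | -26.00 | 203.00 | -36400.00 | 284200.00
Σ | 7080.00 |  |  | 105880.00 | 753000.00
x_c = 105880.00 / 7080.00 = 14.95 mm
y_c = 753000.00 / 7080.00 = 106.36 mm

x_c = 14.95 mm, y_c = 106.36 mm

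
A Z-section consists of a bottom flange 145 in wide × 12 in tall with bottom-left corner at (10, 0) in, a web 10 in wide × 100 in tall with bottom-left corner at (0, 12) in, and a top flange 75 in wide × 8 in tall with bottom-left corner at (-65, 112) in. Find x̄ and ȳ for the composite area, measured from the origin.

x̄ = 39.54 in, ȳ = 42.53 in

bottom flange: A = 145 × 12 = 1740.00, centroid at (82.50, 6.00).
web: A = 10 × 100 = 1000.00, centroid at (5.00, 62.00).
top flange: A = 75 × 8 = 600.00, centroid at (-27.50, 116.00).
ΣA = 3340.00 in²
ΣAx̄ = (1740.00)(82.50) + (1000.00)(5.00) + (600.00)(-27.50) = 132050.00 in³
ΣAȳ = (1740.00)(6.00) + (1000.00)(62.00) + (600.00)(116.00) = 142040.00 in³
x̄ = 132050.00 / 3340.00 = 39.54 in
ȳ = 142040.00 / 3340.00 = 42.53 in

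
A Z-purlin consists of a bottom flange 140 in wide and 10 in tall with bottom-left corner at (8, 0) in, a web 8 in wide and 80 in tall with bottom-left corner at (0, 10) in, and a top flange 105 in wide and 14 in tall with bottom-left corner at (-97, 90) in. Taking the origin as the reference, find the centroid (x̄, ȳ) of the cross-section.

bottom flange: A = 140 × 10 = 1400.00, centroid at (78.00, 5.00).
web: A = 8 × 80 = 640.00, centroid at (4.00, 50.00).
top flange: A = 105 × 14 = 1470.00, centroid at (-44.50, 97.00).
ΣA = 3510.00 in², ΣAx̄ = 46345.00 in³, ΣAȳ = 181590.00 in³.
x̄ = 46345.00/3510.00 = 13.20 in; ȳ = 181590.00/3510.00 = 51.74 in.

x̄ = 13.20 in, ȳ = 51.74 in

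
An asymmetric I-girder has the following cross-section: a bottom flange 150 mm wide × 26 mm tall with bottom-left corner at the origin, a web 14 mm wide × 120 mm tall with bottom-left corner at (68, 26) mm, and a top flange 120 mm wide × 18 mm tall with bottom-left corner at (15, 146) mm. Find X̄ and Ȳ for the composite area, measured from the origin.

bottom flange: A = 150 × 26 = 3900.00, centroid at (75.00, 13.00).
web: A = 14 × 120 = 1680.00, centroid at (75.00, 86.00).
top flange: A = 120 × 18 = 2160.00, centroid at (75.00, 155.00).
ΣA = 7740.00 mm²
ΣAX̄ = (3900.00)(75.00) + (1680.00)(75.00) + (2160.00)(75.00) = 580500.00 mm³
ΣAȲ = (3900.00)(13.00) + (1680.00)(86.00) + (2160.00)(155.00) = 529980.00 mm³
X̄ = 580500.00 / 7740.00 = 75.00 mm
Ȳ = 529980.00 / 7740.00 = 68.47 mm

X̄ = 75.00 mm, Ȳ = 68.47 mm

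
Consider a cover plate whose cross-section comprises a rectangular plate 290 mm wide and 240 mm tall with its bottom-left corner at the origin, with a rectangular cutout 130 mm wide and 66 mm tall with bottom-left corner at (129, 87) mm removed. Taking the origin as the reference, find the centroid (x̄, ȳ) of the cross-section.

plate: A = 290 × 240 = 69600.00, centroid at (145.00, 120.00).
hole: A = −(130 × 66) = -8580.00, centroid at (194.00, 120.00).
ΣA = 61020.00 mm²
ΣAx̄ = (69600.00)(145.00) + (-8580.00)(194.00) = 8427480.00 mm³
ΣAȳ = (69600.00)(120.00) + (-8580.00)(120.00) = 7322400.00 mm³
x̄ = 8427480.00 / 61020.00 = 138.11 mm
ȳ = 7322400.00 / 61020.00 = 120.00 mm

x̄ = 138.11 mm, ȳ = 120.00 mm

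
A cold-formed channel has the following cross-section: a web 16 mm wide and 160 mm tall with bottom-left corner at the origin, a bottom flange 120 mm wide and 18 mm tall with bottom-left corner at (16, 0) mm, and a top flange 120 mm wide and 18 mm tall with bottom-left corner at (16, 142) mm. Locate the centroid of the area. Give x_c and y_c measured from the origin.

web: A = 16 × 160 = 2560.00, centroid at (8.00, 80.00).
bottom flange: A = 120 × 18 = 2160.00, centroid at (76.00, 9.00).
top flange: A = 120 × 18 = 2160.00, centroid at (76.00, 151.00).
ΣA = 6880.00 mm²
ΣAx_c = (2560.00)(8.00) + (2160.00)(76.00) + (2160.00)(76.00) = 348800.00 mm³
ΣAy_c = (2560.00)(80.00) + (2160.00)(9.00) + (2160.00)(151.00) = 550400.00 mm³
x_c = 348800.00 / 6880.00 = 50.70 mm
y_c = 550400.00 / 6880.00 = 80.00 mm

x_c = 50.70 mm, y_c = 80.00 mm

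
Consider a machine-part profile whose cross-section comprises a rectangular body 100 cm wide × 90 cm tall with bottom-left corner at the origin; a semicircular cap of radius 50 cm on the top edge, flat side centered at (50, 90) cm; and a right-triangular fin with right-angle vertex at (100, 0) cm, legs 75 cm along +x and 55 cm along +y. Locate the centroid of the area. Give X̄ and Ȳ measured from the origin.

X̄ = 60.32 cm, Ȳ = 58.68 cm

rectangular body: A = 100 × 90 = 9000.00, centroid at (50.00, 45.00).
semicircular top: A = ½π·50² = 3926.99, centroid at (50.00, 111.22).
triangular fin: A = ½·75·55 = 2062.50, centroid at (125.00, 18.33).
ΣA = 14989.49 cm², ΣAX̄ = 904162.04 cm³, ΣAȲ = 879575.01 cm³.
X̄ = 904162.04/14989.49 = 60.32 cm; Ȳ = 879575.01/14989.49 = 58.68 cm.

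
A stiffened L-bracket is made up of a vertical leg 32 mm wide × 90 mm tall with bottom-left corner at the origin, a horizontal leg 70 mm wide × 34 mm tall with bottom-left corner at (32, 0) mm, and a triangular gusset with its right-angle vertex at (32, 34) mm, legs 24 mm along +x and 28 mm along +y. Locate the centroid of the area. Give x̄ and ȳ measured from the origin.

vertical leg: A = 32 × 90 = 2880.00, centroid at (16.00, 45.00).
horizontal leg: A = 70 × 34 = 2380.00, centroid at (67.00, 17.00).
gusset: A = ½·24·28 = 336.00, centroid at (40.00, 43.33).
ΣA = 5596.00 mm²
ΣAx̄ = (2880.00)(16.00) + (2380.00)(67.00) + (336.00)(40.00) = 218980.00 mm³
ΣAȳ = (2880.00)(45.00) + (2380.00)(17.00) + (336.00)(43.33) = 184620.00 mm³
x̄ = 218980.00 / 5596.00 = 39.13 mm
ȳ = 184620.00 / 5596.00 = 32.99 mm

x̄ = 39.13 mm, ȳ = 32.99 mm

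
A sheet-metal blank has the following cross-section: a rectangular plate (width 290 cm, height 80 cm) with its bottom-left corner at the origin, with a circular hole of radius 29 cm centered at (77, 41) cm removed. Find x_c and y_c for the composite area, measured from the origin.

x_c = 153.74 cm, y_c = 39.87 cm

plate: A = 290 × 80 = 23200.00, centroid at (145.00, 40.00).
hole: A = −π·29² = -2642.08, centroid at (77.00, 41.00).
ΣA = 20557.92 cm²
ΣAx_c = (23200.00)(145.00) + (-2642.08)(77.00) = 3160559.88 cm³
ΣAy_c = (23200.00)(40.00) + (-2642.08)(41.00) = 819674.74 cm³
x_c = 3160559.88 / 20557.92 = 153.74 cm
y_c = 819674.74 / 20557.92 = 39.87 cm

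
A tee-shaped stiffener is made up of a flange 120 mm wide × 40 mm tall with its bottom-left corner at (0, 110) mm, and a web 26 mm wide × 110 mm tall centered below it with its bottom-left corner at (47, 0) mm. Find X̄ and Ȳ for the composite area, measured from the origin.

X̄ = 60.00 mm, Ȳ = 102.00 mm

web: A = 26 × 110 = 2860.00, centroid at (60.00, 55.00).
flange: A = 120 × 40 = 4800.00, centroid at (60.00, 130.00).
ΣA = 7660.00 mm², ΣAX̄ = 459600.00 mm³, ΣAȲ = 781300.00 mm³.
X̄ = 459600.00/7660.00 = 60.00 mm; Ȳ = 781300.00/7660.00 = 102.00 mm.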